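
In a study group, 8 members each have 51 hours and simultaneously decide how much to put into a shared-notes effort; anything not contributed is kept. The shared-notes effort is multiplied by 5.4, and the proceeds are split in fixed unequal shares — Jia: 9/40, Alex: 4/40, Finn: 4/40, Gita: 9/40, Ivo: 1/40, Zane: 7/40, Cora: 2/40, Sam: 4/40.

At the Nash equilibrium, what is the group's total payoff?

856.80 hours

Player j's private return per contributed unit is 5.4 × (j's share). Contributing is weakly dominant for j when that share is at least 1/5.4 = 0.1852, and contributing 0 is dominant otherwise.
The shares above 0.1852 belong to Jia and Gita, contributing 51 each; the remaining 6 contribute 0. Total contributed: 102.
The shared-notes effort pays out 5.4 × 102 = 550.80 in total (split across the unequal shares, but the aggregate is all that matters for the group sum).
The 6 free-riders keep 51 each, adding 306. Group total = 306 + 550.80 = 856.80.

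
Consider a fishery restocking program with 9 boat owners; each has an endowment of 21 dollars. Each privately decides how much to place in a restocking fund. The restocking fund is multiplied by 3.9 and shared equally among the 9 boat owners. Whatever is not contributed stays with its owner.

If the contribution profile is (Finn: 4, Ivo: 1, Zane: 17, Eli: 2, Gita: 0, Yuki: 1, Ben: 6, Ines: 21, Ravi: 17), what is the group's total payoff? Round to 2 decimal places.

Total contributed: 4 + 1 + 17 + 2 + 0 + 1 + 6 + 21 + 17 = 69; total kept: 9 × 21 − 69 = 120.
The restocking fund pays out 3.9 × 69 = 269.10 in aggregate.
Group total = 120 + 269.10 = 389.10.

389.10 dollars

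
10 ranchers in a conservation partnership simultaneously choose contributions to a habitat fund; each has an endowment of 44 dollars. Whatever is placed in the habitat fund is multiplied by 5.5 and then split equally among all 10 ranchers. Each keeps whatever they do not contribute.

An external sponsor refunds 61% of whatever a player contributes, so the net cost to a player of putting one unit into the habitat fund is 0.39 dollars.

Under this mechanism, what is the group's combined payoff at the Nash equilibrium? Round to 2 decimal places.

The effective private return per unit is now (5.5/10) / 0.39 = 1.4103 > 1, so every player's dominant strategy flips to full contribution.
At the Nash equilibrium everyone contributes 44. Group total payoff = 10 × (44 × 0.61 + 5.5 × 44) = 2688.40.

2688.40 dollars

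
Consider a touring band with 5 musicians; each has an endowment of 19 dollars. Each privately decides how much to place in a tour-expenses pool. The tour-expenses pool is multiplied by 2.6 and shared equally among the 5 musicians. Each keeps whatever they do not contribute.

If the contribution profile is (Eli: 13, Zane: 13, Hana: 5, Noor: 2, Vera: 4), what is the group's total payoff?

154.20 dollars

Total contributed: 13 + 13 + 5 + 2 + 4 = 37; total kept: 5 × 19 − 37 = 58.
The tour-expenses pool pays out 2.6 × 37 = 96.20 in aggregate.
Group total = 58 + 96.20 = 154.20.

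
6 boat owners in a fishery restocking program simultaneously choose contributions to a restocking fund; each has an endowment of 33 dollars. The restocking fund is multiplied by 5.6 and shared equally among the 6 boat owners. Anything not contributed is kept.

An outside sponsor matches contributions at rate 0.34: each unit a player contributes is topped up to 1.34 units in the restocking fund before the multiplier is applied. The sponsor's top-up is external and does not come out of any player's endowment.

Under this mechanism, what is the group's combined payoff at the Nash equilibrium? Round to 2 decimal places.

1485.79 dollars

With the mechanism, a contributed unit returns 5.6 × 1.34 / 6 = 1.2507 per unit of net cost to the contributor — now above 1 — so contributing fully is weakly dominant for every player.
At the Nash equilibrium everyone contributes 33. Group total payoff = 5.6 × 1.34 × 198 = 1485.79.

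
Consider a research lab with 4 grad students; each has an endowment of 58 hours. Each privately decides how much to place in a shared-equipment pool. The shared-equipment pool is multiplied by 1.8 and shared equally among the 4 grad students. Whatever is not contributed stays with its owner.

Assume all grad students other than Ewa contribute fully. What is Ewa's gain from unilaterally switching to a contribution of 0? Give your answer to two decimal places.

Switching from a contribution of 58 to 0 lets Ewa keep an extra 58 hours, but lowers the shared-equipment pool by 58, which costs Ewa their own share of that drop: 1.8/4 × 58 = 26.10.
Net gain = 58 − 26.10 = 31.90. The private return per contributed unit (0.4500) is below 1, so free-riding is indeed the best response regardless of what the others do.

31.90 hours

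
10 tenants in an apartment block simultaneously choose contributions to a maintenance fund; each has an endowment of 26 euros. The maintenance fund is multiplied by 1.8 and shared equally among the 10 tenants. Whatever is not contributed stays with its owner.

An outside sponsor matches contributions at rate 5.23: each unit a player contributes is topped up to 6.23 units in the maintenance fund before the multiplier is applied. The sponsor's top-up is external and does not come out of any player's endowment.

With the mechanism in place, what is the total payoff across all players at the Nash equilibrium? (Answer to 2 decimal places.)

2915.64 euros

Under the mechanism each unit contributed yields 1.8 × 6.23 / 10 = 1.1214 back to its contributor per unit of net cost, which exceeds 1, making full contribution the dominant choice for everyone.
So the Nash equilibrium is full contribution by all 10; the group earns 1.8 × 6.23 × 260 = 2915.64.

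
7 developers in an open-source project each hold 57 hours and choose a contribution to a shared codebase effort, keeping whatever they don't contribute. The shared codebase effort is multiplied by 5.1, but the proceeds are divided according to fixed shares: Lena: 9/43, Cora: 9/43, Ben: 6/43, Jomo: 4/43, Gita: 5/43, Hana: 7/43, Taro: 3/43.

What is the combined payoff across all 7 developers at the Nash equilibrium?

Each unit j contributes comes back to j as 5.1 × (j's share), so j prefers to contribute only if that share exceeds 1/5.1 = 0.1961; otherwise keeping the unit dominates.
Lena and Cora clear that bar, contributing 57 each; the remaining 5 contribute 0. Total contributed: 114.
The shared codebase effort pays out 5.1 × 114 = 581.40 in total (split across the unequal shares, but the aggregate is all that matters for the group sum).
The 5 free-riders keep 57 each, adding 285. Group total = 285 + 581.40 = 866.40.

866.40 hours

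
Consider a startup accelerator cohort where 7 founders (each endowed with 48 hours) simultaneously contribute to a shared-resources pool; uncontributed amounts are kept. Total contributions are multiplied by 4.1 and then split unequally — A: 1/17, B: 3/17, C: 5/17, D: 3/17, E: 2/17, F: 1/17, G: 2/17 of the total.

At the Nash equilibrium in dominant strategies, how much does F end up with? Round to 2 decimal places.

Each unit j contributes comes back to j as 4.1 × (j's share), so j prefers to contribute only if that share exceeds 1/4.1 = 0.2439; otherwise keeping the unit dominates.
The only share above 0.2439 is C's 5/17, contributing 48; the remaining 6 contribute 0. Total contributed: 48.
F keeps 48 and receives 4.1 × 48 × 1/17 = 11.58 from the shared-resources pool, for a payoff of 59.58.

59.58 hours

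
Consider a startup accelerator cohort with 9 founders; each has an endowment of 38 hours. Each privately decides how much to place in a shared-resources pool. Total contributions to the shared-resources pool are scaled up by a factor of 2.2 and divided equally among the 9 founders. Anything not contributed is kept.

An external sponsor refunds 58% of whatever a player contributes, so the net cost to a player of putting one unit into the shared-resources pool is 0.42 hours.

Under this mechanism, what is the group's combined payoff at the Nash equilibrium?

342.00 hours

Even with the mechanism, each unit contributed returns only (2.2/9) / 0.42 = 0.5820 per unit of net cost, so contributing nothing is still dominant.
Everyone keeps their endowment and the group total is 9 × 38 = 342.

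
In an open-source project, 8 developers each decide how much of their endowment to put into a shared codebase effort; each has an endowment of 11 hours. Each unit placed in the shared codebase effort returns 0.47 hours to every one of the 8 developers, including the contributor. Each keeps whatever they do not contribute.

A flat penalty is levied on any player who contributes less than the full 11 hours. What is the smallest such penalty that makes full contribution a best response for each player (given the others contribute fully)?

Given the others contribute fully, the best deviation is to contribute 0 (any partial contribution still incurs the fine and gives up units whose private return 0.47 is below 1).
Deviating from 11 to 0 saves 11 hours but forfeits the deviator's share of the drop in the shared codebase effort: 0.47 × 11 = 5.17.
So the deviation gain is 11 − 5.17 = 5.83, and the fine must be at least 5.83 hours to wipe it out.

5.83 hours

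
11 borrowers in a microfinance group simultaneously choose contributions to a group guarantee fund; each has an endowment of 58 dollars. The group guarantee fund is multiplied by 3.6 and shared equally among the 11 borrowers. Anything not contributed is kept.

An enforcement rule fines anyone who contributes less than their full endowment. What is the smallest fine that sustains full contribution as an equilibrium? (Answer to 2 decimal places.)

Given the others contribute fully, the best deviation is to contribute 0 (any partial contribution still incurs the fine and gives up units whose private return 0.3273 is below 1).
Deviating from 58 to 0 saves 58 dollars but forfeits the deviator's share of the drop in the group guarantee fund: 3.6/11 × 58 = 18.98.
So the deviation gain is 58 − 18.98 = 39.02, and the fine must be at least 39.02 dollars to wipe it out.

39.02 dollars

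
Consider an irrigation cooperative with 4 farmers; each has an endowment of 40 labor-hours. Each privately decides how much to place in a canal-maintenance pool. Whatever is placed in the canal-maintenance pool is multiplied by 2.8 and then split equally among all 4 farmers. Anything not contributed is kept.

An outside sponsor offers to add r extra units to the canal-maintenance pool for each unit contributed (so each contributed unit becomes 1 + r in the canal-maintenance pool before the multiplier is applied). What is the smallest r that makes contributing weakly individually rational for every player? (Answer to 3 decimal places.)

With matching at rate r, one contributed unit becomes (1 + r) in the canal-maintenance pool and returns 2.8 × (1 + r) / 4 to the contributor.
Setting this equal to 1: 1 + r = 4/2.8 = 1.4286.
So the minimum matching rate is r = 1.4286 − 1 = 0.429.

0.429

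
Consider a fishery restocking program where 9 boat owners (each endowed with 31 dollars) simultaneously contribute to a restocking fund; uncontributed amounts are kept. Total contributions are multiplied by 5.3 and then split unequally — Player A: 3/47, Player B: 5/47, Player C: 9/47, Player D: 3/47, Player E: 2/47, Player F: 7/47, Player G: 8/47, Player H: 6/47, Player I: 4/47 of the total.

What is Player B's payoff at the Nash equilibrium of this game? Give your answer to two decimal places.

48.48 dollars

Player j's private return per contributed unit is 5.3 × (j's share). Contributing is weakly dominant for j when that share is at least 1/5.3 = 0.1887, and contributing 0 is dominant otherwise.
Player C alone (share 9/47) is above the threshold, contributing 31; the remaining 8 contribute 0. Total contributed: 31.
Player B keeps 31 and receives 5.3 × 31 × 5/47 = 17.48 from the restocking fund, for a payoff of 48.48.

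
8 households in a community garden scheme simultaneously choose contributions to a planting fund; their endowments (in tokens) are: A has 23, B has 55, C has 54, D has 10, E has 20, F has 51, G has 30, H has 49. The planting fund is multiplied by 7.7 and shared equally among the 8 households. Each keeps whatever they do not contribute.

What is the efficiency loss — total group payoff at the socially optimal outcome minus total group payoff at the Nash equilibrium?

1956.40 tokens

The private return per contributed unit is 7.7/8 = 0.9625 < 1 for every player regardless of endowment, so the Nash equilibrium is zero contribution and the group total is Σ E_j = 23 + 55 + 54 + 10 + 20 + 51 + 30 + 49 = 292.
Each contributed unit returns 7.700 to the group, so the social optimum is full contribution by everyone: group total = 7.700 × 292 = 2248.40.
Efficiency loss = (7.700 − 1) × 292 = 1956.40.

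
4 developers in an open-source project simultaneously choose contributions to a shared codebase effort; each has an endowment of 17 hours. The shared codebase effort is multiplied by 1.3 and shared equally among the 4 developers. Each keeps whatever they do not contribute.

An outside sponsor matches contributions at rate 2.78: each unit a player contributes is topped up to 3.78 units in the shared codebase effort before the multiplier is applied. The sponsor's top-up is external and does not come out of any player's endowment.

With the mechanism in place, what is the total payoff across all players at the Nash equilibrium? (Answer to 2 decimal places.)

334.15 hours

The effective private return per unit is now 1.3 × 3.78 / 4 = 1.2285 > 1, so every player's dominant strategy flips to full contribution.
So the Nash equilibrium is full contribution by all 4; the group earns 1.3 × 3.78 × 68 = 334.15.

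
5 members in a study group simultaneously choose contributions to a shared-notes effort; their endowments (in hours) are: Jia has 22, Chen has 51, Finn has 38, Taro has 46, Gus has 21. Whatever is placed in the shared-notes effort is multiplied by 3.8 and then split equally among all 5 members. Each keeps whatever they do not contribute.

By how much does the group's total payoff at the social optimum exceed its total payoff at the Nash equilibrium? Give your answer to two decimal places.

498.40 hours

The private return per contributed unit is 3.8/5 = 0.7600 < 1 for every player regardless of endowment, so the Nash equilibrium is zero contribution and the group total is Σ E_j = 22 + 51 + 38 + 46 + 21 = 178.
Each contributed unit returns 3.800 to the group, so the social optimum is full contribution by everyone: group total = 3.800 × 178 = 676.40.
Efficiency loss = (3.800 − 1) × 178 = 498.40.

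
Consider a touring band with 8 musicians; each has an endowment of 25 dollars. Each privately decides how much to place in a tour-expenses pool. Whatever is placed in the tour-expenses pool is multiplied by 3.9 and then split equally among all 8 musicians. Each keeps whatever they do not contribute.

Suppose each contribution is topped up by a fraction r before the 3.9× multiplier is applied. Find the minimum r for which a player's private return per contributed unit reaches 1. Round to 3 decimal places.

1.051

With matching at rate r, one contributed unit becomes (1 + r) in the tour-expenses pool and returns 3.9 × (1 + r) / 8 to the contributor.
Setting this equal to 1: 1 + r = 8/3.9 = 2.0513.
So the minimum matching rate is r = 2.0513 − 1 = 1.051.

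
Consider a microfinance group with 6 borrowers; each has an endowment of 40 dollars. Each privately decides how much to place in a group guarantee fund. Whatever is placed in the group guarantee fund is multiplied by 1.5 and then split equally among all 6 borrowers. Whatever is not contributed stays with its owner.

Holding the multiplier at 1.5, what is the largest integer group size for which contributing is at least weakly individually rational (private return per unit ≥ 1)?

Private return per unit is 1.5/(group size), which is ≥ 1 whenever the group size is ≤ 1.5.
The largest such integer is 1.

1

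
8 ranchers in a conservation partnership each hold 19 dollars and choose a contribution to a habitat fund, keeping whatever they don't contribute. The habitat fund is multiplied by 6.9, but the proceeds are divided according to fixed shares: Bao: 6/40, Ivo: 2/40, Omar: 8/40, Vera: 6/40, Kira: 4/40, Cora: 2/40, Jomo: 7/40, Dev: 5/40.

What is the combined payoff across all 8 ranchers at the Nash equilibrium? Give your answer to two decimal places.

Player j's private return per contributed unit is 6.9 × (j's share). Contributing is weakly dominant for j when that share is at least 1/6.9 = 0.1449, and contributing 0 is dominant otherwise.
Bao, Omar, Vera and Jomo are above the threshold, contributing 19 each; the remaining 4 contribute 0. Total contributed: 76.
The habitat fund pays out 6.9 × 76 = 524.40 in total (split across the unequal shares, but the aggregate is all that matters for the group sum).
The 4 free-riders keep 19 each, adding 76. Group total = 76 + 524.40 = 600.40.

600.40 dollars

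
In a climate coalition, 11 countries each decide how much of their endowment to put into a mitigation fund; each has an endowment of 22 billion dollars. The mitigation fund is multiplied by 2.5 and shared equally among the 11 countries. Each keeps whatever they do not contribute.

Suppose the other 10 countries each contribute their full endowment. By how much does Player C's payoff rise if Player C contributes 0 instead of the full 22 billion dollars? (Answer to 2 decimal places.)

Switching from a contribution of 22 to 0 lets Player C keep an extra 22 billion dollars, but lowers the mitigation fund by 22, which costs Player C their own share of that drop: 2.5/11 × 22 = 5.00.
Net gain = 22 − 5.00 = 17.00. The private return per contributed unit (0.2273) is below 1, so free-riding is indeed the best response regardless of what the others do.

17.00 billion dollars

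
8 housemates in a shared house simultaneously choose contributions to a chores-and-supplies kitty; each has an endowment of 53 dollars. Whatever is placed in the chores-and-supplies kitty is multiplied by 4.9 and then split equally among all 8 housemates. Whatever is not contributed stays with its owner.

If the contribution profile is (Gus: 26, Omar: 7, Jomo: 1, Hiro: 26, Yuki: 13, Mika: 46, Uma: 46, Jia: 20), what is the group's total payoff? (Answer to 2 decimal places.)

Total contributed: 26 + 7 + 1 + 26 + 13 + 46 + 46 + 20 = 185; total kept: 8 × 53 − 185 = 239.
The chores-and-supplies kitty pays out 4.9 × 185 = 906.50 in aggregate.
Group total = 239 + 906.50 = 1145.50.

1145.50 dollars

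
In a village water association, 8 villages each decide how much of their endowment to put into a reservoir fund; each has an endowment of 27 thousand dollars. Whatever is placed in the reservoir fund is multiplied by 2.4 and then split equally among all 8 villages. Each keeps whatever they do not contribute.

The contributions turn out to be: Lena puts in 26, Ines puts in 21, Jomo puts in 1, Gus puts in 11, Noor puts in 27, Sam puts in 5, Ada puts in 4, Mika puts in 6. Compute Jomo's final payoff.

Total contributed: 26 + 21 + 1 + 11 + 27 + 5 + 4 + 6 = 101.
Each receives 2.4 × 101 / 8 = 30.30 from the reservoir fund.
Jomo keeps 27 − 1 = 26, so Jomo's payoff is 26 + 30.30 = 56.30.

56.30 thousand dollars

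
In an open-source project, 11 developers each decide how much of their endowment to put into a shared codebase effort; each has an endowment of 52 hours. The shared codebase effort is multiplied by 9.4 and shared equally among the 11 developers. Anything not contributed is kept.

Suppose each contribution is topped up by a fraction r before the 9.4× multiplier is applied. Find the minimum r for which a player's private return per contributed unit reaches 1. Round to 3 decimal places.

0.170

With matching at rate r, one contributed unit becomes (1 + r) in the shared codebase effort and returns 9.4 × (1 + r) / 11 to the contributor.
Setting this equal to 1: 1 + r = 11/9.4 = 1.1702.
So the minimum matching rate is r = 1.1702 − 1 = 0.170.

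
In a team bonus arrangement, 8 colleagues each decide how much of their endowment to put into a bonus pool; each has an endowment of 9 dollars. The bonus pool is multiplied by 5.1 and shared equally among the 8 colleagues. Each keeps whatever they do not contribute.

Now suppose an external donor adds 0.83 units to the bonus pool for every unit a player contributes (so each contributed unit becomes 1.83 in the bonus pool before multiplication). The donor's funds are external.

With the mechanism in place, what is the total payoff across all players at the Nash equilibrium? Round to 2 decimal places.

671.98 dollars

With the mechanism, a contributed unit returns 5.1 × 1.83 / 8 = 1.1666 per unit of net cost to the contributor — now above 1 — so contributing fully is weakly dominant for every player.
At the Nash equilibrium everyone contributes 9. Group total payoff = 5.1 × 1.83 × 72 = 671.98.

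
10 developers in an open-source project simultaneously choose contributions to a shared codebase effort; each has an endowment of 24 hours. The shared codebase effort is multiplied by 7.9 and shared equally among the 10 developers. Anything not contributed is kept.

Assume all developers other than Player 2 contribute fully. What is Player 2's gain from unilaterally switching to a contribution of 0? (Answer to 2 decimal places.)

Switching from a contribution of 24 to 0 lets Player 2 keep an extra 24 hours, but lowers the shared codebase effort by 24, which costs Player 2 their own share of that drop: 7.9/10 × 24 = 18.96.
Net gain = 24 − 18.96 = 5.04. The private return per contributed unit (0.7900) is below 1, so free-riding is indeed the best response regardless of what the others do.

5.04 hours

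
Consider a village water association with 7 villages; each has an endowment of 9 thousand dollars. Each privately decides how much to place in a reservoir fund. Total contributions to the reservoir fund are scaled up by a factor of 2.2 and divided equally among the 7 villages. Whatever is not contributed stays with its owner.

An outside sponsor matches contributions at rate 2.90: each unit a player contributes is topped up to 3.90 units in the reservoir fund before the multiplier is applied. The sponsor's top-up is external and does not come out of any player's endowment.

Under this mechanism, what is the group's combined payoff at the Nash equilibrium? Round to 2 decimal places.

540.54 thousand dollars

With the mechanism, a contributed unit returns 2.2 × 3.90 / 7 = 1.2257 per unit of net cost to the contributor — now above 1 — so contributing fully is weakly dominant for every player.
So the Nash equilibrium is full contribution by all 7; the group earns 2.2 × 3.90 × 63 = 540.54.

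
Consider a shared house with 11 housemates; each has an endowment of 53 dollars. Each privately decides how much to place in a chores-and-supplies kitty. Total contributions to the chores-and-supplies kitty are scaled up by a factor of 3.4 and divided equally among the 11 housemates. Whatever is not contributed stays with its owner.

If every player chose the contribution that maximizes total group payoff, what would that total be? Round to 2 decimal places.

1982.20 dollars

Each contributed unit returns 3.400 to the group as a whole (0.3091 to each of 11 players), which exceeds 1, so the social optimum is full contribution: group total = 3.400 × 583 = 1982.20.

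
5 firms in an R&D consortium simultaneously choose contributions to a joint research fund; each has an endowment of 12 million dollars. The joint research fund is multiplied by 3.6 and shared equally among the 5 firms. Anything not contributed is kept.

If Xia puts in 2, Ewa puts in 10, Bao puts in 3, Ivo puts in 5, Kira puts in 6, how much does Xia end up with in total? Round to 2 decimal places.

28.72 million dollars

Total contributed: 2 + 10 + 3 + 5 + 6 = 26.
Each receives 3.6 × 26 / 5 = 18.72 from the joint research fund.
Xia keeps 12 − 2 = 10, so Xia's payoff is 10 + 18.72 = 28.72.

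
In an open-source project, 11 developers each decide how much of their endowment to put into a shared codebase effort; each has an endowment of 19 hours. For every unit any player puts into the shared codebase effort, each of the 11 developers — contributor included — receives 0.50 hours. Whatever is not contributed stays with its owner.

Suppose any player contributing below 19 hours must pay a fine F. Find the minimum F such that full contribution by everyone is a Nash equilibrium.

9.50 hours

Given the others contribute fully, the best deviation is to contribute 0 (any partial contribution still incurs the fine and gives up units whose private return 0.50 is below 1).
Deviating from 19 to 0 saves 19 hours but forfeits the deviator's share of the drop in the shared codebase effort: 0.50 × 19 = 9.50.
So the deviation gain is 19 − 9.50 = 9.50, and the fine must be at least 9.50 hours to wipe it out.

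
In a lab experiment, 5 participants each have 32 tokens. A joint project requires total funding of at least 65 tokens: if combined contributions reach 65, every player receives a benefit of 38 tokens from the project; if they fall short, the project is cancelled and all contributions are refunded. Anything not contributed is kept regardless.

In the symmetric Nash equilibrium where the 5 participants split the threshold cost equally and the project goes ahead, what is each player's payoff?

57 tokens

Equal share of the threshold: 65/5 = 13.
At this profile no one gains by cutting their contribution: any cut drops the total below 65, the project is cancelled, contributions are refunded, and the deviator ends with 32, which is less than 32 − 13 + 38 = 57. Contributing more than 13 just wastes the excess. So contributing exactly 13 is a best response.
Each player's payoff: 32 − 13 + 38 = 57.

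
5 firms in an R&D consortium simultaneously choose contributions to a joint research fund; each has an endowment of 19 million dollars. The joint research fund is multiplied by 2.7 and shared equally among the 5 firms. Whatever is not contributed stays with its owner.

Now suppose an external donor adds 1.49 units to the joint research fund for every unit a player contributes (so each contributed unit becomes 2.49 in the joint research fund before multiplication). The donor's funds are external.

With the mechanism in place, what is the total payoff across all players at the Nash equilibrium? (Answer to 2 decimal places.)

638.69 million dollars

Under the mechanism each unit contributed yields 2.7 × 2.49 / 5 = 1.3446 back to its contributor per unit of net cost, which exceeds 1, making full contribution the dominant choice for everyone.
At the Nash equilibrium everyone contributes 19. Group total payoff = 2.7 × 2.49 × 95 = 638.69.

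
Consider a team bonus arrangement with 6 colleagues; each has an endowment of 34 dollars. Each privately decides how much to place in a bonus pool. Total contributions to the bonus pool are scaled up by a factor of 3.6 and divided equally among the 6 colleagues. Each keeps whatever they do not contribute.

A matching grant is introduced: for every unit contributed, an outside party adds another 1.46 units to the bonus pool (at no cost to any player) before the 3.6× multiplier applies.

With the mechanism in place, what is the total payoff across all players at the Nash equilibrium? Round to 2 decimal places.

The effective private return per unit is now 3.6 × 2.46 / 6 = 1.4760 > 1, so every player's dominant strategy flips to full contribution.
At the Nash equilibrium everyone contributes 34. Group total payoff = 3.6 × 2.46 × 204 = 1806.62.

1806.62 dollars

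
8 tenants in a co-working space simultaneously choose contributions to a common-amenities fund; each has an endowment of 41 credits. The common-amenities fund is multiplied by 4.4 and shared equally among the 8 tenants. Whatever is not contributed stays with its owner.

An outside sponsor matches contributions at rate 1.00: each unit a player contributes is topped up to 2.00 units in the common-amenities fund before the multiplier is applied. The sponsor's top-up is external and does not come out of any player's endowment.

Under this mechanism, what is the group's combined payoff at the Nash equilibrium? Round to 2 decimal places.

2886.40 credits

The effective private return per unit is now 4.4 × 2.00 / 8 = 1.1000 > 1, so every player's dominant strategy flips to full contribution.
So the Nash equilibrium is full contribution by all 8; the group earns 4.4 × 2.00 × 328 = 2886.40.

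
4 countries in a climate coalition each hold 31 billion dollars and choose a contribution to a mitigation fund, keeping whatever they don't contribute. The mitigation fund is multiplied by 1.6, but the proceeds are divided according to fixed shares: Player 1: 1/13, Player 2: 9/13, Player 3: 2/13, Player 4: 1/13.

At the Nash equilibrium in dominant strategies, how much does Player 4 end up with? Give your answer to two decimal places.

Each unit j contributes comes back to j as 1.6 × (j's share), so j prefers to contribute only if that share exceeds 1/1.6 = 0.6250; otherwise keeping the unit dominates.
Only Player 2 (9/13) clears that bar, contributing 31; the remaining 3 contribute 0. Total contributed: 31.
Player 4 keeps 31 and receives 1.6 × 31 × 1/13 = 3.82 from the mitigation fund, for a payoff of 34.82.

34.82 billion dollars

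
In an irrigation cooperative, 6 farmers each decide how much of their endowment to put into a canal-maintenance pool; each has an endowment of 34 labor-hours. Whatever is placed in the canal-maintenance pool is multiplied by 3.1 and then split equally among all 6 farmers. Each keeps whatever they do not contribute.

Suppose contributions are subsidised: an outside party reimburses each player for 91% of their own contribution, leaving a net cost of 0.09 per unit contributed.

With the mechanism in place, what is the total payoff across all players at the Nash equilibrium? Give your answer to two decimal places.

The effective private return per unit is now (3.1/6) / 0.09 = 5.7407 > 1, so every player's dominant strategy flips to full contribution.
So the Nash equilibrium is full contribution by all 6; the group earns 6 × (34 × 0.91 + 3.1 × 34) = 818.04.

818.04 labor-hours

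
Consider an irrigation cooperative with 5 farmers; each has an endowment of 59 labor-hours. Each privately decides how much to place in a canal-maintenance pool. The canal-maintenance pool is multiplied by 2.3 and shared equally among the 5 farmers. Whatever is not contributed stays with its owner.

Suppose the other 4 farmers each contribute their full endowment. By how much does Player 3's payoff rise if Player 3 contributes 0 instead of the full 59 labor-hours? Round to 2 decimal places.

31.86 labor-hours

Switching from a contribution of 59 to 0 lets Player 3 keep an extra 59 labor-hours, but lowers the canal-maintenance pool by 59, which costs Player 3 their own share of that drop: 2.3/5 × 59 = 27.14.
Net gain = 59 − 27.14 = 31.86. The private return per contributed unit (0.4600) is below 1, so free-riding is indeed the best response regardless of what the others do.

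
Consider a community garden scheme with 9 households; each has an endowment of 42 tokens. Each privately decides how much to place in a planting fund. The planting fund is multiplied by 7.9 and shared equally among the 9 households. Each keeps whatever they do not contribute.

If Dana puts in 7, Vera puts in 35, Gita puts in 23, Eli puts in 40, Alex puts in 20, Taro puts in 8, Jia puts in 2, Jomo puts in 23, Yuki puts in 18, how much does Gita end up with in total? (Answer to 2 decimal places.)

173.49 tokens

Total contributed: 7 + 35 + 23 + 40 + 20 + 8 + 2 + 23 + 18 = 176.
Each receives 7.9 × 176 / 9 = 154.49 from the planting fund.
Gita keeps 42 − 23 = 19, so Gita's payoff is 19 + 154.49 = 173.49.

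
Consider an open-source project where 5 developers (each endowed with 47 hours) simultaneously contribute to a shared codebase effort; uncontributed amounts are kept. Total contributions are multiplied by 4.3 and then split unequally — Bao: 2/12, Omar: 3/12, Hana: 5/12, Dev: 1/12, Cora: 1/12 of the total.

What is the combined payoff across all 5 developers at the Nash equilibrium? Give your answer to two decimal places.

A player with share s gets back 4.3·s per unit contributed, so full contribution is dominant for anyone with s > 1/4.3 = 0.2326 and zero contribution is dominant for anyone below.
Omar and Hana clear that bar, contributing 47 each; the remaining 3 contribute 0. Total contributed: 94.
The shared codebase effort pays out 4.3 × 94 = 404.20 in total (split across the unequal shares, but the aggregate is all that matters for the group sum).
The 3 free-riders keep 47 each, adding 141. Group total = 141 + 404.20 = 545.20.

545.20 hours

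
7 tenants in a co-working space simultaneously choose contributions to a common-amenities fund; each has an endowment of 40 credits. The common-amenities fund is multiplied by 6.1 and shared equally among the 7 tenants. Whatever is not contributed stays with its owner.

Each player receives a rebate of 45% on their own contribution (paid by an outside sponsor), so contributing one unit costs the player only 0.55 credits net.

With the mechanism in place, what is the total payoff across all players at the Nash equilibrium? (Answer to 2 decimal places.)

With the mechanism, a contributed unit returns (6.1/7) / 0.55 = 1.5844 per unit of net cost to the contributor — now above 1 — so contributing fully is weakly dominant for every player.
So the Nash equilibrium is full contribution by all 7; the group earns 7 × (40 × 0.45 + 6.1 × 40) = 1834.00.

1834.00 credits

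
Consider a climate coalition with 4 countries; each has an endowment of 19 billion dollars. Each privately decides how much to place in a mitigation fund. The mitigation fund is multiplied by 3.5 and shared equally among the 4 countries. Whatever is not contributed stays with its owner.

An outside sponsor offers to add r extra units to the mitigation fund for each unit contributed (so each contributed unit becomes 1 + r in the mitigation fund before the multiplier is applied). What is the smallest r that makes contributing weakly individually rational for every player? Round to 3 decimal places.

With matching at rate r, one contributed unit becomes (1 + r) in the mitigation fund and returns 3.5 × (1 + r) / 4 to the contributor.
Setting this equal to 1: 1 + r = 4/3.5 = 1.1429.
So the minimum matching rate is r = 1.1429 − 1 = 0.143.

0.143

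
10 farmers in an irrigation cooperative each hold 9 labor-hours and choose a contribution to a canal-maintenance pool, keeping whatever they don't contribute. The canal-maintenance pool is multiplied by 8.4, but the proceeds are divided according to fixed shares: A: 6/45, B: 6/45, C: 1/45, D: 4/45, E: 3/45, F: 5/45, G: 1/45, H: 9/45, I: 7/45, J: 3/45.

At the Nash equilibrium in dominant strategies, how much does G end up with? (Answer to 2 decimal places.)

Each unit j contributes comes back to j as 8.4 × (j's share), so j prefers to contribute only if that share exceeds 1/8.4 = 0.1190; otherwise keeping the unit dominates.
A, B, H and I clear that bar, contributing 9 each; the remaining 6 contribute 0. Total contributed: 36.
G keeps 9 and receives 8.4 × 36 × 1/45 = 6.72 from the canal-maintenance pool, for a payoff of 15.72.

15.72 labor-hours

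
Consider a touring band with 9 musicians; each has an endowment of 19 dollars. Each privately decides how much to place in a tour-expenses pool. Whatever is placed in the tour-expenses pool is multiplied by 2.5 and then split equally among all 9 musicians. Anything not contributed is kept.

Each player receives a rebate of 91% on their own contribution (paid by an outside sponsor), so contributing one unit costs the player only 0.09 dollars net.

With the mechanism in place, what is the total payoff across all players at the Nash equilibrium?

The effective private return per unit is now (2.5/9) / 0.09 = 3.0864 > 1, so every player's dominant strategy flips to full contribution.
So the Nash equilibrium is full contribution by all 9; the group earns 9 × (19 × 0.91 + 2.5 × 19) = 583.11.

583.11 dollars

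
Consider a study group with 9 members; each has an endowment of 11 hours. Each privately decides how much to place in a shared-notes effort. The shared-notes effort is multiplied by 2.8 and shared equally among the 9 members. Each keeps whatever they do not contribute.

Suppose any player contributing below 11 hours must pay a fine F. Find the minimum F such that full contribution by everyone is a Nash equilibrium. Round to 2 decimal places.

7.58 hours

Given the others contribute fully, the best deviation is to contribute 0 (any partial contribution still incurs the fine and gives up units whose private return 0.3111 is below 1).
Deviating from 11 to 0 saves 11 hours but forfeits the deviator's share of the drop in the shared-notes effort: 2.8/9 × 11 = 3.42.
So the deviation gain is 11 − 3.42 = 7.58, and the fine must be at least 7.58 hours to wipe it out.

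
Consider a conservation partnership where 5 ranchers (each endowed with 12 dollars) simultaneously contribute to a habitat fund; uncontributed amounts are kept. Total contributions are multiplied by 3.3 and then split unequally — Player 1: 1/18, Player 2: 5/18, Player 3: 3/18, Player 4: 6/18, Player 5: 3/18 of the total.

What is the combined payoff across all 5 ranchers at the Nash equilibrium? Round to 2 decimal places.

For player j, contributing a unit is worthwhile iff 3.3 × (j's share) ≥ 1, i.e. iff j's share is at least 0.3030.
Only Player 4 (6/18) clears that bar, contributing 12; the remaining 4 contribute 0. Total contributed: 12.
The habitat fund pays out 3.3 × 12 = 39.60 in total (split across the unequal shares, but the aggregate is all that matters for the group sum).
The 4 free-riders keep 12 each, adding 48. Group total = 48 + 39.60 = 87.60.

87.60 dollars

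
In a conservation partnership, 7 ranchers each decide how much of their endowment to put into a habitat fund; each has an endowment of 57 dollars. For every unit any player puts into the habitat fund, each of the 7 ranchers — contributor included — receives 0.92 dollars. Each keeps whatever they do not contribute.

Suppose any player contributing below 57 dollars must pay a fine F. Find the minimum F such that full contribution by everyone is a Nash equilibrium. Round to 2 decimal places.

Given the others contribute fully, the best deviation is to contribute 0 (any partial contribution still incurs the fine and gives up units whose private return 0.92 is below 1).
Deviating from 57 to 0 saves 57 dollars but forfeits the deviator's share of the drop in the habitat fund: 0.92 × 57 = 52.44.
So the deviation gain is 57 − 52.44 = 4.56, and the fine must be at least 4.56 dollars to wipe it out.

4.56 dollars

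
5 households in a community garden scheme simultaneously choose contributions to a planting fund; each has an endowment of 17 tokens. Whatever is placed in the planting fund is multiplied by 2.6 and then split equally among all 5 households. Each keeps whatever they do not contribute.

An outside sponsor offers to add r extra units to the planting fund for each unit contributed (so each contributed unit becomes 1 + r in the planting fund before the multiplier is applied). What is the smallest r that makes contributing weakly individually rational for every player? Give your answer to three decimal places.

With matching at rate r, one contributed unit becomes (1 + r) in the planting fund and returns 2.6 × (1 + r) / 5 to the contributor.
Setting this equal to 1: 1 + r = 5/2.6 = 1.9231.
So the minimum matching rate is r = 1.9231 − 1 = 0.923.

0.923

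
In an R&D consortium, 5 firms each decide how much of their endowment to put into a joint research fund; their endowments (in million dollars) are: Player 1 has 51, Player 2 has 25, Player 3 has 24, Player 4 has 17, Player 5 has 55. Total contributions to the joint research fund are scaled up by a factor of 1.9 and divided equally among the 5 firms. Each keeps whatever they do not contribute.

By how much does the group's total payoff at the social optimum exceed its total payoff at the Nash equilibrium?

The private return per contributed unit is 1.9/5 = 0.3800 < 1 for every player regardless of endowment, so the Nash equilibrium is zero contribution and the group total is Σ E_j = 51 + 25 + 24 + 17 + 55 = 172.
Each contributed unit returns 1.900 to the group, so the social optimum is full contribution by everyone: group total = 1.900 × 172 = 326.80.
Efficiency loss = (1.900 − 1) × 172 = 154.80.

154.80 million dollars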